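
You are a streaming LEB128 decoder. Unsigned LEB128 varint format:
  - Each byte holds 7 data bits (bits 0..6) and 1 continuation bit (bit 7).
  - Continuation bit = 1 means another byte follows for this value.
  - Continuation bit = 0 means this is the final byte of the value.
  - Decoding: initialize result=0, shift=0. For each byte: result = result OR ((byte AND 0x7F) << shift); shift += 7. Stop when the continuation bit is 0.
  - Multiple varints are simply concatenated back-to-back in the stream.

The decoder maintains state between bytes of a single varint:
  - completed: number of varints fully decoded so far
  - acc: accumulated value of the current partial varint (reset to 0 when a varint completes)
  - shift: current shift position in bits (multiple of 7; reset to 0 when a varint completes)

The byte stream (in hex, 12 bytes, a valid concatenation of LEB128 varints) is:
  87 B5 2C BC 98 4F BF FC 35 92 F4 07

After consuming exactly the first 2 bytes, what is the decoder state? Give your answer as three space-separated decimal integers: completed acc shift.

Answer: 0 6791 14

Derivation:
byte[0]=0x87 cont=1 payload=0x07: acc |= 7<<0 -> completed=0 acc=7 shift=7
byte[1]=0xB5 cont=1 payload=0x35: acc |= 53<<7 -> completed=0 acc=6791 shift=14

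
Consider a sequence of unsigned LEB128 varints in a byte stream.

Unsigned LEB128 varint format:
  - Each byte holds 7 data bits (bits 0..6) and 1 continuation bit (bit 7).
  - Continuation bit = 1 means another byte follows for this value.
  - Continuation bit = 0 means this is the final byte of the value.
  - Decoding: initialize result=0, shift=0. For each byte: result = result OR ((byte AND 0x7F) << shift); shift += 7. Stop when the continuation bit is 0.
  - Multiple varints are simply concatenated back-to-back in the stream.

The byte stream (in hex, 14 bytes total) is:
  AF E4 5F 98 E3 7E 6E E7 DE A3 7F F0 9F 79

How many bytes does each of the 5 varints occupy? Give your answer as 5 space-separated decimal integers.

Answer: 3 3 1 4 3

Derivation:
  byte[0]=0xAF cont=1 payload=0x2F=47: acc |= 47<<0 -> acc=47 shift=7
  byte[1]=0xE4 cont=1 payload=0x64=100: acc |= 100<<7 -> acc=12847 shift=14
  byte[2]=0x5F cont=0 payload=0x5F=95: acc |= 95<<14 -> acc=1569327 shift=21 [end]
Varint 1: bytes[0:3] = AF E4 5F -> value 1569327 (3 byte(s))
  byte[3]=0x98 cont=1 payload=0x18=24: acc |= 24<<0 -> acc=24 shift=7
  byte[4]=0xE3 cont=1 payload=0x63=99: acc |= 99<<7 -> acc=12696 shift=14
  byte[5]=0x7E cont=0 payload=0x7E=126: acc |= 126<<14 -> acc=2077080 shift=21 [end]
Varint 2: bytes[3:6] = 98 E3 7E -> value 2077080 (3 byte(s))
  byte[6]=0x6E cont=0 payload=0x6E=110: acc |= 110<<0 -> acc=110 shift=7 [end]
Varint 3: bytes[6:7] = 6E -> value 110 (1 byte(s))
  byte[7]=0xE7 cont=1 payload=0x67=103: acc |= 103<<0 -> acc=103 shift=7
  byte[8]=0xDE cont=1 payload=0x5E=94: acc |= 94<<7 -> acc=12135 shift=14
  byte[9]=0xA3 cont=1 payload=0x23=35: acc |= 35<<14 -> acc=585575 shift=21
  byte[10]=0x7F cont=0 payload=0x7F=127: acc |= 127<<21 -> acc=266923879 shift=28 [end]
Varint 4: bytes[7:11] = E7 DE A3 7F -> value 266923879 (4 byte(s))
  byte[11]=0xF0 cont=1 payload=0x70=112: acc |= 112<<0 -> acc=112 shift=7
  byte[12]=0x9F cont=1 payload=0x1F=31: acc |= 31<<7 -> acc=4080 shift=14
  byte[13]=0x79 cont=0 payload=0x79=121: acc |= 121<<14 -> acc=1986544 shift=21 [end]
Varint 5: bytes[11:14] = F0 9F 79 -> value 1986544 (3 byte(s))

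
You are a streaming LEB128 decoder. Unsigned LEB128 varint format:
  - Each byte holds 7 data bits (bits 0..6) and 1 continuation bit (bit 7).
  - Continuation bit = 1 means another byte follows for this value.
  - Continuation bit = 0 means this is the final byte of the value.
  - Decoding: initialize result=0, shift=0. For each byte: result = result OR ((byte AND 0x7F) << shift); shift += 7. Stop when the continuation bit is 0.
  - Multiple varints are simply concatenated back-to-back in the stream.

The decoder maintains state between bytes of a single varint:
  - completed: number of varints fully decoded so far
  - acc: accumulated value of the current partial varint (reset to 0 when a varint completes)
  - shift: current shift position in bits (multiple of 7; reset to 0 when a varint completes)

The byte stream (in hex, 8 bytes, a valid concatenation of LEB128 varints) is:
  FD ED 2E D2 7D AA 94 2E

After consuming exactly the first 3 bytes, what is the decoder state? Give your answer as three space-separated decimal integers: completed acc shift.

Answer: 1 0 0

Derivation:
byte[0]=0xFD cont=1 payload=0x7D: acc |= 125<<0 -> completed=0 acc=125 shift=7
byte[1]=0xED cont=1 payload=0x6D: acc |= 109<<7 -> completed=0 acc=14077 shift=14
byte[2]=0x2E cont=0 payload=0x2E: varint #1 complete (value=767741); reset -> completed=1 acc=0 shift=0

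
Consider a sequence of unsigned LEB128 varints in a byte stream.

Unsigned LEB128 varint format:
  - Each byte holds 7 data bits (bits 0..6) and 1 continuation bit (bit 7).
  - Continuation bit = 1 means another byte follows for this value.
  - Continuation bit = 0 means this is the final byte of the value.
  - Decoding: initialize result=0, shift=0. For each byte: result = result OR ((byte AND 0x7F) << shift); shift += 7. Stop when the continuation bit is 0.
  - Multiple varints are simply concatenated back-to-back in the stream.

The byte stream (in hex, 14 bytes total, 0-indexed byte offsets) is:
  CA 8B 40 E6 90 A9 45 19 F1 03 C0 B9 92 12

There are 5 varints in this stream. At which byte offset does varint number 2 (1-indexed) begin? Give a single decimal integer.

  byte[0]=0xCA cont=1 payload=0x4A=74: acc |= 74<<0 -> acc=74 shift=7
  byte[1]=0x8B cont=1 payload=0x0B=11: acc |= 11<<7 -> acc=1482 shift=14
  byte[2]=0x40 cont=0 payload=0x40=64: acc |= 64<<14 -> acc=1050058 shift=21 [end]
Varint 1: bytes[0:3] = CA 8B 40 -> value 1050058 (3 byte(s))
  byte[3]=0xE6 cont=1 payload=0x66=102: acc |= 102<<0 -> acc=102 shift=7
  byte[4]=0x90 cont=1 payload=0x10=16: acc |= 16<<7 -> acc=2150 shift=14
  byte[5]=0xA9 cont=1 payload=0x29=41: acc |= 41<<14 -> acc=673894 shift=21
  byte[6]=0x45 cont=0 payload=0x45=69: acc |= 69<<21 -> acc=145377382 shift=28 [end]
Varint 2: bytes[3:7] = E6 90 A9 45 -> value 145377382 (4 byte(s))
  byte[7]=0x19 cont=0 payload=0x19=25: acc |= 25<<0 -> acc=25 shift=7 [end]
Varint 3: bytes[7:8] = 19 -> value 25 (1 byte(s))
  byte[8]=0xF1 cont=1 payload=0x71=113: acc |= 113<<0 -> acc=113 shift=7
  byte[9]=0x03 cont=0 payload=0x03=3: acc |= 3<<7 -> acc=497 shift=14 [end]
Varint 4: bytes[8:10] = F1 03 -> value 497 (2 byte(s))
  byte[10]=0xC0 cont=1 payload=0x40=64: acc |= 64<<0 -> acc=64 shift=7
  byte[11]=0xB9 cont=1 payload=0x39=57: acc |= 57<<7 -> acc=7360 shift=14
  byte[12]=0x92 cont=1 payload=0x12=18: acc |= 18<<14 -> acc=302272 shift=21
  byte[13]=0x12 cont=0 payload=0x12=18: acc |= 18<<21 -> acc=38051008 shift=28 [end]
Varint 5: bytes[10:14] = C0 B9 92 12 -> value 38051008 (4 byte(s))

Answer: 3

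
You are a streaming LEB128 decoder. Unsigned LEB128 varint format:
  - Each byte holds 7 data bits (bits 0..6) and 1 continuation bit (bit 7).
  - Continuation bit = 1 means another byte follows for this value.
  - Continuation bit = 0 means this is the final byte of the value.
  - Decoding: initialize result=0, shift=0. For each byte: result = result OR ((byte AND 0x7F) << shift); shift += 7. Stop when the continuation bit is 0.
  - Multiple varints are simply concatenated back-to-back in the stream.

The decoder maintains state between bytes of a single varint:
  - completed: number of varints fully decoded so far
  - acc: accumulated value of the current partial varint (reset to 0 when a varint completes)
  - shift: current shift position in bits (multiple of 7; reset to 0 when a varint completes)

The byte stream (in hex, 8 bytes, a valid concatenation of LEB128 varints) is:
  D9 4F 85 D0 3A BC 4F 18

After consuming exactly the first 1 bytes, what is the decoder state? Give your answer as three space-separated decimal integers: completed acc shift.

byte[0]=0xD9 cont=1 payload=0x59: acc |= 89<<0 -> completed=0 acc=89 shift=7

Answer: 0 89 7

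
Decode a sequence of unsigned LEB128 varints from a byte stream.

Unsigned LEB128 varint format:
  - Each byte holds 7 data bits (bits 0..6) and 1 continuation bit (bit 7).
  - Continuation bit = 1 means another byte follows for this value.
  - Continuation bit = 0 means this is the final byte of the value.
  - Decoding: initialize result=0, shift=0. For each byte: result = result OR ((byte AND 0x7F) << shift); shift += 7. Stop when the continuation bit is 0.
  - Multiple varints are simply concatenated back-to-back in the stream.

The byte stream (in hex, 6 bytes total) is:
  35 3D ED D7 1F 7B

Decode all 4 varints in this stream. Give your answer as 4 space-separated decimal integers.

  byte[0]=0x35 cont=0 payload=0x35=53: acc |= 53<<0 -> acc=53 shift=7 [end]
Varint 1: bytes[0:1] = 35 -> value 53 (1 byte(s))
  byte[1]=0x3D cont=0 payload=0x3D=61: acc |= 61<<0 -> acc=61 shift=7 [end]
Varint 2: bytes[1:2] = 3D -> value 61 (1 byte(s))
  byte[2]=0xED cont=1 payload=0x6D=109: acc |= 109<<0 -> acc=109 shift=7
  byte[3]=0xD7 cont=1 payload=0x57=87: acc |= 87<<7 -> acc=11245 shift=14
  byte[4]=0x1F cont=0 payload=0x1F=31: acc |= 31<<14 -> acc=519149 shift=21 [end]
Varint 3: bytes[2:5] = ED D7 1F -> value 519149 (3 byte(s))
  byte[5]=0x7B cont=0 payload=0x7B=123: acc |= 123<<0 -> acc=123 shift=7 [end]
Varint 4: bytes[5:6] = 7B -> value 123 (1 byte(s))

Answer: 53 61 519149 123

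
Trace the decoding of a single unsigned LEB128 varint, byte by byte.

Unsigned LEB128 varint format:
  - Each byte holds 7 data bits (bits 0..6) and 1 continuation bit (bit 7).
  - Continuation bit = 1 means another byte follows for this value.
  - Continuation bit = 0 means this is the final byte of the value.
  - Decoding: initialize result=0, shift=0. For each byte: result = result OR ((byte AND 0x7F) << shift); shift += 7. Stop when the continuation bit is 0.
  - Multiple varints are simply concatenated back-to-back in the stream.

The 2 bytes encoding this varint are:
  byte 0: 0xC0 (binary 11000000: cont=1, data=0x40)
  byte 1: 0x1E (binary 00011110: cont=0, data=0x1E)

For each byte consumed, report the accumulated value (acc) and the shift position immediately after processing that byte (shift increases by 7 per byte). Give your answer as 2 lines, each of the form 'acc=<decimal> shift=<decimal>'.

byte 0=0xC0: payload=0x40=64, contrib = 64<<0 = 64; acc -> 64, shift -> 7
byte 1=0x1E: payload=0x1E=30, contrib = 30<<7 = 3840; acc -> 3904, shift -> 14

Answer: acc=64 shift=7
acc=3904 shift=14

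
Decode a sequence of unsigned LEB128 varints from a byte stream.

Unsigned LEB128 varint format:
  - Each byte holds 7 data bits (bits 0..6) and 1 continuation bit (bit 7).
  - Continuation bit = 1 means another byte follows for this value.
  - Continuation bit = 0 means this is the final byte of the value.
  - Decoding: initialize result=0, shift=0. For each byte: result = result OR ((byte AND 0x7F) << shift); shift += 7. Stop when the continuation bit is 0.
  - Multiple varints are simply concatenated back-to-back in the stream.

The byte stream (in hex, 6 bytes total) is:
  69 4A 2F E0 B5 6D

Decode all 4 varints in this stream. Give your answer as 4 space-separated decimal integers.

  byte[0]=0x69 cont=0 payload=0x69=105: acc |= 105<<0 -> acc=105 shift=7 [end]
Varint 1: bytes[0:1] = 69 -> value 105 (1 byte(s))
  byte[1]=0x4A cont=0 payload=0x4A=74: acc |= 74<<0 -> acc=74 shift=7 [end]
Varint 2: bytes[1:2] = 4A -> value 74 (1 byte(s))
  byte[2]=0x2F cont=0 payload=0x2F=47: acc |= 47<<0 -> acc=47 shift=7 [end]
Varint 3: bytes[2:3] = 2F -> value 47 (1 byte(s))
  byte[3]=0xE0 cont=1 payload=0x60=96: acc |= 96<<0 -> acc=96 shift=7
  byte[4]=0xB5 cont=1 payload=0x35=53: acc |= 53<<7 -> acc=6880 shift=14
  byte[5]=0x6D cont=0 payload=0x6D=109: acc |= 109<<14 -> acc=1792736 shift=21 [end]
Varint 4: bytes[3:6] = E0 B5 6D -> value 1792736 (3 byte(s))

Answer: 105 74 47 1792736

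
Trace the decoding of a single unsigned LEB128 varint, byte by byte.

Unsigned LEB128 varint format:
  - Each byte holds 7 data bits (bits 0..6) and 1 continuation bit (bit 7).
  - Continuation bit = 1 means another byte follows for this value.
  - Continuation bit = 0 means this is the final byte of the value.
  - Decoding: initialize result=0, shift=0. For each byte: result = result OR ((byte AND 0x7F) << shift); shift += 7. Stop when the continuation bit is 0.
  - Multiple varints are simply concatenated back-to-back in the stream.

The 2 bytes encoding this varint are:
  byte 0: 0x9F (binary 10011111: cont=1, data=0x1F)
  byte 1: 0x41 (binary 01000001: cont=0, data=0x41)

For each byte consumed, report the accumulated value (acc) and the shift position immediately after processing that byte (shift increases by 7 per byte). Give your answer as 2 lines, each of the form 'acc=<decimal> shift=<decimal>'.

Answer: acc=31 shift=7
acc=8351 shift=14

Derivation:
byte 0=0x9F: payload=0x1F=31, contrib = 31<<0 = 31; acc -> 31, shift -> 7
byte 1=0x41: payload=0x41=65, contrib = 65<<7 = 8320; acc -> 8351, shift -> 14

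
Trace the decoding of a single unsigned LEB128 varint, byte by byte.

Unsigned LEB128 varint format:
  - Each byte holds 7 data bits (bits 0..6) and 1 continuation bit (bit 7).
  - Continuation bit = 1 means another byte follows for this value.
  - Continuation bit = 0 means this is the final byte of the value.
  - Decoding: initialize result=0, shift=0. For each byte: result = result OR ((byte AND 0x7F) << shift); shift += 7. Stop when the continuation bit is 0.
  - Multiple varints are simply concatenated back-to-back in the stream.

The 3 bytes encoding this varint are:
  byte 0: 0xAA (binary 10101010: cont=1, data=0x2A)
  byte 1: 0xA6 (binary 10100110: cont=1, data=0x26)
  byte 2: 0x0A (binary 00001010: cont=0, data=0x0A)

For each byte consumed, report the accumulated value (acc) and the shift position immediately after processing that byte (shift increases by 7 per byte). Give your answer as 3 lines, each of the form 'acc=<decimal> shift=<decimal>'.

Answer: acc=42 shift=7
acc=4906 shift=14
acc=168746 shift=21

Derivation:
byte 0=0xAA: payload=0x2A=42, contrib = 42<<0 = 42; acc -> 42, shift -> 7
byte 1=0xA6: payload=0x26=38, contrib = 38<<7 = 4864; acc -> 4906, shift -> 14
byte 2=0x0A: payload=0x0A=10, contrib = 10<<14 = 163840; acc -> 168746, shift -> 21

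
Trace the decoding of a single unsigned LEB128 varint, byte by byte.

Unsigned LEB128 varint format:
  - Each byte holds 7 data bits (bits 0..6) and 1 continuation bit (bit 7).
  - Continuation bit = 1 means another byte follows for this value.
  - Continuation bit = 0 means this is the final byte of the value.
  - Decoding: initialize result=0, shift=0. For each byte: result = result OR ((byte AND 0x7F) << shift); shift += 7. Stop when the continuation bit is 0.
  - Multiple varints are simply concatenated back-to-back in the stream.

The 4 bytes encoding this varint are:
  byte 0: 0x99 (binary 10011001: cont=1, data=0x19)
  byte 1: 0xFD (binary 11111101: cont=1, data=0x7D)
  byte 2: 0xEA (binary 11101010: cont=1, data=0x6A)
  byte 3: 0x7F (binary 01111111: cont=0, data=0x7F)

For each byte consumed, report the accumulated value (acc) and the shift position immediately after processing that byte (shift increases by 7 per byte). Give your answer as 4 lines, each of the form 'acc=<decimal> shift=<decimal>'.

Answer: acc=25 shift=7
acc=16025 shift=14
acc=1752729 shift=21
acc=268091033 shift=28

Derivation:
byte 0=0x99: payload=0x19=25, contrib = 25<<0 = 25; acc -> 25, shift -> 7
byte 1=0xFD: payload=0x7D=125, contrib = 125<<7 = 16000; acc -> 16025, shift -> 14
byte 2=0xEA: payload=0x6A=106, contrib = 106<<14 = 1736704; acc -> 1752729, shift -> 21
byte 3=0x7F: payload=0x7F=127, contrib = 127<<21 = 266338304; acc -> 268091033, shift -> 28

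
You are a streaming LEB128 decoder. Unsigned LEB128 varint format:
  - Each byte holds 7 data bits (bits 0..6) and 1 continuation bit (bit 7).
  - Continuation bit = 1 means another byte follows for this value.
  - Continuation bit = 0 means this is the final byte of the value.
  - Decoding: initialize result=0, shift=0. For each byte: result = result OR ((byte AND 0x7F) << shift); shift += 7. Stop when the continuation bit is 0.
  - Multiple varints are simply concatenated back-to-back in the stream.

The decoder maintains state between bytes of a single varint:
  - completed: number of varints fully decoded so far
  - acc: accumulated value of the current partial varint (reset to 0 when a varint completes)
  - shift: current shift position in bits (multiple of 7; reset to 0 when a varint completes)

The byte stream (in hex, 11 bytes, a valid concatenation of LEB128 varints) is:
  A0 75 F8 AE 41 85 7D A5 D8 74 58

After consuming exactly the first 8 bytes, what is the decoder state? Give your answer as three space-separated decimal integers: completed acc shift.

byte[0]=0xA0 cont=1 payload=0x20: acc |= 32<<0 -> completed=0 acc=32 shift=7
byte[1]=0x75 cont=0 payload=0x75: varint #1 complete (value=15008); reset -> completed=1 acc=0 shift=0
byte[2]=0xF8 cont=1 payload=0x78: acc |= 120<<0 -> completed=1 acc=120 shift=7
byte[3]=0xAE cont=1 payload=0x2E: acc |= 46<<7 -> completed=1 acc=6008 shift=14
byte[4]=0x41 cont=0 payload=0x41: varint #2 complete (value=1070968); reset -> completed=2 acc=0 shift=0
byte[5]=0x85 cont=1 payload=0x05: acc |= 5<<0 -> completed=2 acc=5 shift=7
byte[6]=0x7D cont=0 payload=0x7D: varint #3 complete (value=16005); reset -> completed=3 acc=0 shift=0
byte[7]=0xA5 cont=1 payload=0x25: acc |= 37<<0 -> completed=3 acc=37 shift=7

Answer: 3 37 7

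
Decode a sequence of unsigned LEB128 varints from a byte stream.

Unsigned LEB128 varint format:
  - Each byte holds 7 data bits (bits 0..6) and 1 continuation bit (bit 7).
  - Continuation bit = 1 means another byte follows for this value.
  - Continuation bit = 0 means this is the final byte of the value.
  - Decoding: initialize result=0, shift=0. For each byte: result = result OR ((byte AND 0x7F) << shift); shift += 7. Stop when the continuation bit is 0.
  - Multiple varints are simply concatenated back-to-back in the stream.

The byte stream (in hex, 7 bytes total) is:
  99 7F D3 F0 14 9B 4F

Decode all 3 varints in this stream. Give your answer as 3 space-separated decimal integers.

Answer: 16281 342099 10139

Derivation:
  byte[0]=0x99 cont=1 payload=0x19=25: acc |= 25<<0 -> acc=25 shift=7
  byte[1]=0x7F cont=0 payload=0x7F=127: acc |= 127<<7 -> acc=16281 shift=14 [end]
Varint 1: bytes[0:2] = 99 7F -> value 16281 (2 byte(s))
  byte[2]=0xD3 cont=1 payload=0x53=83: acc |= 83<<0 -> acc=83 shift=7
  byte[3]=0xF0 cont=1 payload=0x70=112: acc |= 112<<7 -> acc=14419 shift=14
  byte[4]=0x14 cont=0 payload=0x14=20: acc |= 20<<14 -> acc=342099 shift=21 [end]
Varint 2: bytes[2:5] = D3 F0 14 -> value 342099 (3 byte(s))
  byte[5]=0x9B cont=1 payload=0x1B=27: acc |= 27<<0 -> acc=27 shift=7
  byte[6]=0x4F cont=0 payload=0x4F=79: acc |= 79<<7 -> acc=10139 shift=14 [end]
Varint 3: bytes[5:7] = 9B 4F -> value 10139 (2 byte(s))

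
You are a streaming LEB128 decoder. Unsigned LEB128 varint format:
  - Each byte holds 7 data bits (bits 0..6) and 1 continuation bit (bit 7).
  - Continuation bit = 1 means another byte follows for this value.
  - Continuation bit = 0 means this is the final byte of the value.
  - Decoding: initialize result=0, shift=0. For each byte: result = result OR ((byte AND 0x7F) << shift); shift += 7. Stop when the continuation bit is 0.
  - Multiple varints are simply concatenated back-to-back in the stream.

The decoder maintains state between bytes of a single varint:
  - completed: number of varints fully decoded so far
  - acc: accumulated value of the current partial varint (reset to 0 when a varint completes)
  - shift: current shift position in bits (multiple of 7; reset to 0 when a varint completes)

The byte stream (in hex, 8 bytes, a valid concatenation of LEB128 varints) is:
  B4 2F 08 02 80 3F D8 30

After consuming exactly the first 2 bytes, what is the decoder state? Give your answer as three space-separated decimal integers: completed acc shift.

byte[0]=0xB4 cont=1 payload=0x34: acc |= 52<<0 -> completed=0 acc=52 shift=7
byte[1]=0x2F cont=0 payload=0x2F: varint #1 complete (value=6068); reset -> completed=1 acc=0 shift=0

Answer: 1 0 0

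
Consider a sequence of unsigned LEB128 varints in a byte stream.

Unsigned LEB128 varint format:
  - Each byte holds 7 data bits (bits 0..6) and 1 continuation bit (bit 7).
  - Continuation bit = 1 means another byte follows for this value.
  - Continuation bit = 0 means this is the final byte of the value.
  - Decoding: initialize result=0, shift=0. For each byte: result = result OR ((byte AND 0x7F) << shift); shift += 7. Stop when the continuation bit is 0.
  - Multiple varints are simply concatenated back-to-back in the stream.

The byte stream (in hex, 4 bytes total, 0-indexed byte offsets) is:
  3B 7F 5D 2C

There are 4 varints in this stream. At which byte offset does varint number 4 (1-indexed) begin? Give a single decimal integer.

Answer: 3

Derivation:
  byte[0]=0x3B cont=0 payload=0x3B=59: acc |= 59<<0 -> acc=59 shift=7 [end]
Varint 1: bytes[0:1] = 3B -> value 59 (1 byte(s))
  byte[1]=0x7F cont=0 payload=0x7F=127: acc |= 127<<0 -> acc=127 shift=7 [end]
Varint 2: bytes[1:2] = 7F -> value 127 (1 byte(s))
  byte[2]=0x5D cont=0 payload=0x5D=93: acc |= 93<<0 -> acc=93 shift=7 [end]
Varint 3: bytes[2:3] = 5D -> value 93 (1 byte(s))
  byte[3]=0x2C cont=0 payload=0x2C=44: acc |= 44<<0 -> acc=44 shift=7 [end]
Varint 4: bytes[3:4] = 2C -> value 44 (1 byte(s))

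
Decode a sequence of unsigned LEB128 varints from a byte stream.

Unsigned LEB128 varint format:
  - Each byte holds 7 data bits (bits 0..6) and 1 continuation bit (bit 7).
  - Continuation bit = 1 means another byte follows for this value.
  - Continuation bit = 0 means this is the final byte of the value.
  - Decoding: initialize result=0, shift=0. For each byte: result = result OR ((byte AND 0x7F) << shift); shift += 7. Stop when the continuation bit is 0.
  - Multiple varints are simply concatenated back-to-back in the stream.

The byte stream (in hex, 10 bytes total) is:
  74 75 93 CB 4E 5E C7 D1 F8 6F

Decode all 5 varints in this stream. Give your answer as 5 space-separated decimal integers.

  byte[0]=0x74 cont=0 payload=0x74=116: acc |= 116<<0 -> acc=116 shift=7 [end]
Varint 1: bytes[0:1] = 74 -> value 116 (1 byte(s))
  byte[1]=0x75 cont=0 payload=0x75=117: acc |= 117<<0 -> acc=117 shift=7 [end]
Varint 2: bytes[1:2] = 75 -> value 117 (1 byte(s))
  byte[2]=0x93 cont=1 payload=0x13=19: acc |= 19<<0 -> acc=19 shift=7
  byte[3]=0xCB cont=1 payload=0x4B=75: acc |= 75<<7 -> acc=9619 shift=14
  byte[4]=0x4E cont=0 payload=0x4E=78: acc |= 78<<14 -> acc=1287571 shift=21 [end]
Varint 3: bytes[2:5] = 93 CB 4E -> value 1287571 (3 byte(s))
  byte[5]=0x5E cont=0 payload=0x5E=94: acc |= 94<<0 -> acc=94 shift=7 [end]
Varint 4: bytes[5:6] = 5E -> value 94 (1 byte(s))
  byte[6]=0xC7 cont=1 payload=0x47=71: acc |= 71<<0 -> acc=71 shift=7
  byte[7]=0xD1 cont=1 payload=0x51=81: acc |= 81<<7 -> acc=10439 shift=14
  byte[8]=0xF8 cont=1 payload=0x78=120: acc |= 120<<14 -> acc=1976519 shift=21
  byte[9]=0x6F cont=0 payload=0x6F=111: acc |= 111<<21 -> acc=234760391 shift=28 [end]
Varint 5: bytes[6:10] = C7 D1 F8 6F -> value 234760391 (4 byte(s))

Answer: 116 117 1287571 94 234760391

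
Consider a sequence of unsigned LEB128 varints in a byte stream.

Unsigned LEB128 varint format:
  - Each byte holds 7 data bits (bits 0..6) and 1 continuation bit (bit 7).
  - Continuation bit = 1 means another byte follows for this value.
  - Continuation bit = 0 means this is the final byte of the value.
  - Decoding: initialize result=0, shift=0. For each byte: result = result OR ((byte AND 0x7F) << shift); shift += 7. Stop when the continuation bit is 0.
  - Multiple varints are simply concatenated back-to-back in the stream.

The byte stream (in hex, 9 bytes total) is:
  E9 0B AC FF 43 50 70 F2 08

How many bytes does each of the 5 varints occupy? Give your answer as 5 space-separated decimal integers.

Answer: 2 3 1 1 2

Derivation:
  byte[0]=0xE9 cont=1 payload=0x69=105: acc |= 105<<0 -> acc=105 shift=7
  byte[1]=0x0B cont=0 payload=0x0B=11: acc |= 11<<7 -> acc=1513 shift=14 [end]
Varint 1: bytes[0:2] = E9 0B -> value 1513 (2 byte(s))
  byte[2]=0xAC cont=1 payload=0x2C=44: acc |= 44<<0 -> acc=44 shift=7
  byte[3]=0xFF cont=1 payload=0x7F=127: acc |= 127<<7 -> acc=16300 shift=14
  byte[4]=0x43 cont=0 payload=0x43=67: acc |= 67<<14 -> acc=1114028 shift=21 [end]
Varint 2: bytes[2:5] = AC FF 43 -> value 1114028 (3 byte(s))
  byte[5]=0x50 cont=0 payload=0x50=80: acc |= 80<<0 -> acc=80 shift=7 [end]
Varint 3: bytes[5:6] = 50 -> value 80 (1 byte(s))
  byte[6]=0x70 cont=0 payload=0x70=112: acc |= 112<<0 -> acc=112 shift=7 [end]
Varint 4: bytes[6:7] = 70 -> value 112 (1 byte(s))
  byte[7]=0xF2 cont=1 payload=0x72=114: acc |= 114<<0 -> acc=114 shift=7
  byte[8]=0x08 cont=0 payload=0x08=8: acc |= 8<<7 -> acc=1138 shift=14 [end]
Varint 5: bytes[7:9] = F2 08 -> value 1138 (2 byte(s))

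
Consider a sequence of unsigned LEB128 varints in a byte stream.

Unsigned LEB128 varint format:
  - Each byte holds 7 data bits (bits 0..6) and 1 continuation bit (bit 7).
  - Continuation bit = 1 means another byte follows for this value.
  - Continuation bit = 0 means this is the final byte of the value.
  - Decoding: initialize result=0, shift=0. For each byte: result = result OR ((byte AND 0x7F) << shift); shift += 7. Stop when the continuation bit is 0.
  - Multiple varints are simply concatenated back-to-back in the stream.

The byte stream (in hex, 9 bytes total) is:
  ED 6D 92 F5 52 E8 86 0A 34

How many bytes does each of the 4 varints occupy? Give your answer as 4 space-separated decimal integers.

  byte[0]=0xED cont=1 payload=0x6D=109: acc |= 109<<0 -> acc=109 shift=7
  byte[1]=0x6D cont=0 payload=0x6D=109: acc |= 109<<7 -> acc=14061 shift=14 [end]
Varint 1: bytes[0:2] = ED 6D -> value 14061 (2 byte(s))
  byte[2]=0x92 cont=1 payload=0x12=18: acc |= 18<<0 -> acc=18 shift=7
  byte[3]=0xF5 cont=1 payload=0x75=117: acc |= 117<<7 -> acc=14994 shift=14
  byte[4]=0x52 cont=0 payload=0x52=82: acc |= 82<<14 -> acc=1358482 shift=21 [end]
Varint 2: bytes[2:5] = 92 F5 52 -> value 1358482 (3 byte(s))
  byte[5]=0xE8 cont=1 payload=0x68=104: acc |= 104<<0 -> acc=104 shift=7
  byte[6]=0x86 cont=1 payload=0x06=6: acc |= 6<<7 -> acc=872 shift=14
  byte[7]=0x0A cont=0 payload=0x0A=10: acc |= 10<<14 -> acc=164712 shift=21 [end]
Varint 3: bytes[5:8] = E8 86 0A -> value 164712 (3 byte(s))
  byte[8]=0x34 cont=0 payload=0x34=52: acc |= 52<<0 -> acc=52 shift=7 [end]
Varint 4: bytes[8:9] = 34 -> value 52 (1 byte(s))

Answer: 2 3 3 1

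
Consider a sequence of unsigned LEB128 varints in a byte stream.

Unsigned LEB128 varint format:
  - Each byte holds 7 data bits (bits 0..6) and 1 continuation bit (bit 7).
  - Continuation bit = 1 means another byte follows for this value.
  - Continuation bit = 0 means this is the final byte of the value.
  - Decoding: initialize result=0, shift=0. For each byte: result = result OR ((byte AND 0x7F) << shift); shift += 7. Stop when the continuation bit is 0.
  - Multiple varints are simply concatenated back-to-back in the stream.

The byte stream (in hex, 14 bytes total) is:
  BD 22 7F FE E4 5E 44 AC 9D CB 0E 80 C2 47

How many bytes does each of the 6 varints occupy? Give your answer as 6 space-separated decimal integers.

Answer: 2 1 3 1 4 3

Derivation:
  byte[0]=0xBD cont=1 payload=0x3D=61: acc |= 61<<0 -> acc=61 shift=7
  byte[1]=0x22 cont=0 payload=0x22=34: acc |= 34<<7 -> acc=4413 shift=14 [end]
Varint 1: bytes[0:2] = BD 22 -> value 4413 (2 byte(s))
  byte[2]=0x7F cont=0 payload=0x7F=127: acc |= 127<<0 -> acc=127 shift=7 [end]
Varint 2: bytes[2:3] = 7F -> value 127 (1 byte(s))
  byte[3]=0xFE cont=1 payload=0x7E=126: acc |= 126<<0 -> acc=126 shift=7
  byte[4]=0xE4 cont=1 payload=0x64=100: acc |= 100<<7 -> acc=12926 shift=14
  byte[5]=0x5E cont=0 payload=0x5E=94: acc |= 94<<14 -> acc=1553022 shift=21 [end]
Varint 3: bytes[3:6] = FE E4 5E -> value 1553022 (3 byte(s))
  byte[6]=0x44 cont=0 payload=0x44=68: acc |= 68<<0 -> acc=68 shift=7 [end]
Varint 4: bytes[6:7] = 44 -> value 68 (1 byte(s))
  byte[7]=0xAC cont=1 payload=0x2C=44: acc |= 44<<0 -> acc=44 shift=7
  byte[8]=0x9D cont=1 payload=0x1D=29: acc |= 29<<7 -> acc=3756 shift=14
  byte[9]=0xCB cont=1 payload=0x4B=75: acc |= 75<<14 -> acc=1232556 shift=21
  byte[10]=0x0E cont=0 payload=0x0E=14: acc |= 14<<21 -> acc=30592684 shift=28 [end]
Varint 5: bytes[7:11] = AC 9D CB 0E -> value 30592684 (4 byte(s))
  byte[11]=0x80 cont=1 payload=0x00=0: acc |= 0<<0 -> acc=0 shift=7
  byte[12]=0xC2 cont=1 payload=0x42=66: acc |= 66<<7 -> acc=8448 shift=14
  byte[13]=0x47 cont=0 payload=0x47=71: acc |= 71<<14 -> acc=1171712 shift=21 [end]
Varint 6: bytes[11:14] = 80 C2 47 -> value 1171712 (3 byte(s))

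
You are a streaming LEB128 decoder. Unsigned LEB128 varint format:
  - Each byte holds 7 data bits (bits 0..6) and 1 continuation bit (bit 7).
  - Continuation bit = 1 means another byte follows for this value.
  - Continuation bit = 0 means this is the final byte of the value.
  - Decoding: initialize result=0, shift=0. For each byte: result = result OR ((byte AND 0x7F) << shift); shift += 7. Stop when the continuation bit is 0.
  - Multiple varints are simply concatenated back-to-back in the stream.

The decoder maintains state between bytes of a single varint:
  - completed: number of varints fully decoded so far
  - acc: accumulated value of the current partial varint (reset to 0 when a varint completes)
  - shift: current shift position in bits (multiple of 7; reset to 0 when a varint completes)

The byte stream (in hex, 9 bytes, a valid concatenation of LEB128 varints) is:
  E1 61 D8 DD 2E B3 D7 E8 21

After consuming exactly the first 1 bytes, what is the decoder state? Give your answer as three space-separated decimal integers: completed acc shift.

byte[0]=0xE1 cont=1 payload=0x61: acc |= 97<<0 -> completed=0 acc=97 shift=7

Answer: 0 97 7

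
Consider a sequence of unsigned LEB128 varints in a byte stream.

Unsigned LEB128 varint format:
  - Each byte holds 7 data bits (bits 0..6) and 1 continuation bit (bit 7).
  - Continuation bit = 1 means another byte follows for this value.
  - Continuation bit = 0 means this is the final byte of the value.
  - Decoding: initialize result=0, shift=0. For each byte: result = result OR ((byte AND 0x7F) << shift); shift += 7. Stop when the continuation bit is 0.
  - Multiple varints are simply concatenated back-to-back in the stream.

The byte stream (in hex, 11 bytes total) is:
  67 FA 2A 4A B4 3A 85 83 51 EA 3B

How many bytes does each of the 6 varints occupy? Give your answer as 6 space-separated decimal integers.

  byte[0]=0x67 cont=0 payload=0x67=103: acc |= 103<<0 -> acc=103 shift=7 [end]
Varint 1: bytes[0:1] = 67 -> value 103 (1 byte(s))
  byte[1]=0xFA cont=1 payload=0x7A=122: acc |= 122<<0 -> acc=122 shift=7
  byte[2]=0x2A cont=0 payload=0x2A=42: acc |= 42<<7 -> acc=5498 shift=14 [end]
Varint 2: bytes[1:3] = FA 2A -> value 5498 (2 byte(s))
  byte[3]=0x4A cont=0 payload=0x4A=74: acc |= 74<<0 -> acc=74 shift=7 [end]
Varint 3: bytes[3:4] = 4A -> value 74 (1 byte(s))
  byte[4]=0xB4 cont=1 payload=0x34=52: acc |= 52<<0 -> acc=52 shift=7
  byte[5]=0x3A cont=0 payload=0x3A=58: acc |= 58<<7 -> acc=7476 shift=14 [end]
Varint 4: bytes[4:6] = B4 3A -> value 7476 (2 byte(s))
  byte[6]=0x85 cont=1 payload=0x05=5: acc |= 5<<0 -> acc=5 shift=7
  byte[7]=0x83 cont=1 payload=0x03=3: acc |= 3<<7 -> acc=389 shift=14
  byte[8]=0x51 cont=0 payload=0x51=81: acc |= 81<<14 -> acc=1327493 shift=21 [end]
Varint 5: bytes[6:9] = 85 83 51 -> value 1327493 (3 byte(s))
  byte[9]=0xEA cont=1 payload=0x6A=106: acc |= 106<<0 -> acc=106 shift=7
  byte[10]=0x3B cont=0 payload=0x3B=59: acc |= 59<<7 -> acc=7658 shift=14 [end]
Varint 6: bytes[9:11] = EA 3B -> value 7658 (2 byte(s))

Answer: 1 2 1 2 3 2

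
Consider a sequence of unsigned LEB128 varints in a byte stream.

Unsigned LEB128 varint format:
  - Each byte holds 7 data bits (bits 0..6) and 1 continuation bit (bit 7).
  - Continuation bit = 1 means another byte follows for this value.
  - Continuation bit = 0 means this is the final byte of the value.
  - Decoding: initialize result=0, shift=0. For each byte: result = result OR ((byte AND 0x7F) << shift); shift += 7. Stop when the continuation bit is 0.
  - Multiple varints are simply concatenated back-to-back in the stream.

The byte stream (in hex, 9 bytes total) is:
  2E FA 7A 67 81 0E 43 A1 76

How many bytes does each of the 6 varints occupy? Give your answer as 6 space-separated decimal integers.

Answer: 1 2 1 2 1 2

Derivation:
  byte[0]=0x2E cont=0 payload=0x2E=46: acc |= 46<<0 -> acc=46 shift=7 [end]
Varint 1: bytes[0:1] = 2E -> value 46 (1 byte(s))
  byte[1]=0xFA cont=1 payload=0x7A=122: acc |= 122<<0 -> acc=122 shift=7
  byte[2]=0x7A cont=0 payload=0x7A=122: acc |= 122<<7 -> acc=15738 shift=14 [end]
Varint 2: bytes[1:3] = FA 7A -> value 15738 (2 byte(s))
  byte[3]=0x67 cont=0 payload=0x67=103: acc |= 103<<0 -> acc=103 shift=7 [end]
Varint 3: bytes[3:4] = 67 -> value 103 (1 byte(s))
  byte[4]=0x81 cont=1 payload=0x01=1: acc |= 1<<0 -> acc=1 shift=7
  byte[5]=0x0E cont=0 payload=0x0E=14: acc |= 14<<7 -> acc=1793 shift=14 [end]
Varint 4: bytes[4:6] = 81 0E -> value 1793 (2 byte(s))
  byte[6]=0x43 cont=0 payload=0x43=67: acc |= 67<<0 -> acc=67 shift=7 [end]
Varint 5: bytes[6:7] = 43 -> value 67 (1 byte(s))
  byte[7]=0xA1 cont=1 payload=0x21=33: acc |= 33<<0 -> acc=33 shift=7
  byte[8]=0x76 cont=0 payload=0x76=118: acc |= 118<<7 -> acc=15137 shift=14 [end]
Varint 6: bytes[7:9] = A1 76 -> value 15137 (2 byte(s))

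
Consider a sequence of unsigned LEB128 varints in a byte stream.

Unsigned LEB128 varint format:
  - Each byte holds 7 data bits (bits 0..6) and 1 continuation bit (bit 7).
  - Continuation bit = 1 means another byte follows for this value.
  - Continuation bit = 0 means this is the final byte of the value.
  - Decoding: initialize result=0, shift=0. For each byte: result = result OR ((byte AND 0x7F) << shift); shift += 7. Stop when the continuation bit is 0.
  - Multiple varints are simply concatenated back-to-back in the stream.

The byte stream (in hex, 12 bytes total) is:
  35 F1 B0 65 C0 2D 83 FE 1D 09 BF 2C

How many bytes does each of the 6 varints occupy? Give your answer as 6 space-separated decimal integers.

  byte[0]=0x35 cont=0 payload=0x35=53: acc |= 53<<0 -> acc=53 shift=7 [end]
Varint 1: bytes[0:1] = 35 -> value 53 (1 byte(s))
  byte[1]=0xF1 cont=1 payload=0x71=113: acc |= 113<<0 -> acc=113 shift=7
  byte[2]=0xB0 cont=1 payload=0x30=48: acc |= 48<<7 -> acc=6257 shift=14
  byte[3]=0x65 cont=0 payload=0x65=101: acc |= 101<<14 -> acc=1661041 shift=21 [end]
Varint 2: bytes[1:4] = F1 B0 65 -> value 1661041 (3 byte(s))
  byte[4]=0xC0 cont=1 payload=0x40=64: acc |= 64<<0 -> acc=64 shift=7
  byte[5]=0x2D cont=0 payload=0x2D=45: acc |= 45<<7 -> acc=5824 shift=14 [end]
Varint 3: bytes[4:6] = C0 2D -> value 5824 (2 byte(s))
  byte[6]=0x83 cont=1 payload=0x03=3: acc |= 3<<0 -> acc=3 shift=7
  byte[7]=0xFE cont=1 payload=0x7E=126: acc |= 126<<7 -> acc=16131 shift=14
  byte[8]=0x1D cont=0 payload=0x1D=29: acc |= 29<<14 -> acc=491267 shift=21 [end]
Varint 4: bytes[6:9] = 83 FE 1D -> value 491267 (3 byte(s))
  byte[9]=0x09 cont=0 payload=0x09=9: acc |= 9<<0 -> acc=9 shift=7 [end]
Varint 5: bytes[9:10] = 09 -> value 9 (1 byte(s))
  byte[10]=0xBF cont=1 payload=0x3F=63: acc |= 63<<0 -> acc=63 shift=7
  byte[11]=0x2C cont=0 payload=0x2C=44: acc |= 44<<7 -> acc=5695 shift=14 [end]
Varint 6: bytes[10:12] = BF 2C -> value 5695 (2 byte(s))

Answer: 1 3 2 3 1 2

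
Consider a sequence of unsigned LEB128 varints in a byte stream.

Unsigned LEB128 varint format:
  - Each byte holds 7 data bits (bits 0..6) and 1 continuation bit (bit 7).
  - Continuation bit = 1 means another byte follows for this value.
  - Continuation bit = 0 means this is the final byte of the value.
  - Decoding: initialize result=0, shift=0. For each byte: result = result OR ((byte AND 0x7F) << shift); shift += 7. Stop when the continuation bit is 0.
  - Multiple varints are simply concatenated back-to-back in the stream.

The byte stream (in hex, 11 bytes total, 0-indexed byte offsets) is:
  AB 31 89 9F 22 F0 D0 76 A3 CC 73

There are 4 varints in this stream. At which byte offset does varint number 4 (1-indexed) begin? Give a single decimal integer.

  byte[0]=0xAB cont=1 payload=0x2B=43: acc |= 43<<0 -> acc=43 shift=7
  byte[1]=0x31 cont=0 payload=0x31=49: acc |= 49<<7 -> acc=6315 shift=14 [end]
Varint 1: bytes[0:2] = AB 31 -> value 6315 (2 byte(s))
  byte[2]=0x89 cont=1 payload=0x09=9: acc |= 9<<0 -> acc=9 shift=7
  byte[3]=0x9F cont=1 payload=0x1F=31: acc |= 31<<7 -> acc=3977 shift=14
  byte[4]=0x22 cont=0 payload=0x22=34: acc |= 34<<14 -> acc=561033 shift=21 [end]
Varint 2: bytes[2:5] = 89 9F 22 -> value 561033 (3 byte(s))
  byte[5]=0xF0 cont=1 payload=0x70=112: acc |= 112<<0 -> acc=112 shift=7
  byte[6]=0xD0 cont=1 payload=0x50=80: acc |= 80<<7 -> acc=10352 shift=14
  byte[7]=0x76 cont=0 payload=0x76=118: acc |= 118<<14 -> acc=1943664 shift=21 [end]
Varint 3: bytes[5:8] = F0 D0 76 -> value 1943664 (3 byte(s))
  byte[8]=0xA3 cont=1 payload=0x23=35: acc |= 35<<0 -> acc=35 shift=7
  byte[9]=0xCC cont=1 payload=0x4C=76: acc |= 76<<7 -> acc=9763 shift=14
  byte[10]=0x73 cont=0 payload=0x73=115: acc |= 115<<14 -> acc=1893923 shift=21 [end]
Varint 4: bytes[8:11] = A3 CC 73 -> value 1893923 (3 byte(s))

Answer: 8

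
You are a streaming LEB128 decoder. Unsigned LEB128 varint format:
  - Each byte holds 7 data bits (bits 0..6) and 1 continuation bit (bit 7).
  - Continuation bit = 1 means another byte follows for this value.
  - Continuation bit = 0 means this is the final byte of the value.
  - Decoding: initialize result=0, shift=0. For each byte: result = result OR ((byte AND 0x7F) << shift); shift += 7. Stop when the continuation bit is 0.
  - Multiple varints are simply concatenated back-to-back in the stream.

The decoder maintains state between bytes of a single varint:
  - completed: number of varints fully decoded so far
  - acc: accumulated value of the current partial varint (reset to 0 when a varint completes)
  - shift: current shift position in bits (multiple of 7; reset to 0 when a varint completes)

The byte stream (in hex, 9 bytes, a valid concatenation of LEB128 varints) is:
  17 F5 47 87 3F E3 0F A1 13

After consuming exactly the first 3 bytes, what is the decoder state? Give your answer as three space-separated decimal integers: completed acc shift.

Answer: 2 0 0

Derivation:
byte[0]=0x17 cont=0 payload=0x17: varint #1 complete (value=23); reset -> completed=1 acc=0 shift=0
byte[1]=0xF5 cont=1 payload=0x75: acc |= 117<<0 -> completed=1 acc=117 shift=7
byte[2]=0x47 cont=0 payload=0x47: varint #2 complete (value=9205); reset -> completed=2 acc=0 shift=0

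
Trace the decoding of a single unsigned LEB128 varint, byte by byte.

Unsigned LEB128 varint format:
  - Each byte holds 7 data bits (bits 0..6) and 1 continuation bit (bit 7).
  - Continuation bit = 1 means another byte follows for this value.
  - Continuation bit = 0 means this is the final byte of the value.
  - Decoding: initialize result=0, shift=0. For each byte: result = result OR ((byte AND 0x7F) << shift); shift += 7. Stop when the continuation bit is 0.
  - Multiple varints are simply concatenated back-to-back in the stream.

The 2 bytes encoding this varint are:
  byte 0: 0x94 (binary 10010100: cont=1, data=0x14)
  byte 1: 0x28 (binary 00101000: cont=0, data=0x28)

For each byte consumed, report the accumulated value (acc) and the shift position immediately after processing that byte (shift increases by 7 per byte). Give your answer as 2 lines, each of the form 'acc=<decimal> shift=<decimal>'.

Answer: acc=20 shift=7
acc=5140 shift=14

Derivation:
byte 0=0x94: payload=0x14=20, contrib = 20<<0 = 20; acc -> 20, shift -> 7
byte 1=0x28: payload=0x28=40, contrib = 40<<7 = 5120; acc -> 5140, shift -> 14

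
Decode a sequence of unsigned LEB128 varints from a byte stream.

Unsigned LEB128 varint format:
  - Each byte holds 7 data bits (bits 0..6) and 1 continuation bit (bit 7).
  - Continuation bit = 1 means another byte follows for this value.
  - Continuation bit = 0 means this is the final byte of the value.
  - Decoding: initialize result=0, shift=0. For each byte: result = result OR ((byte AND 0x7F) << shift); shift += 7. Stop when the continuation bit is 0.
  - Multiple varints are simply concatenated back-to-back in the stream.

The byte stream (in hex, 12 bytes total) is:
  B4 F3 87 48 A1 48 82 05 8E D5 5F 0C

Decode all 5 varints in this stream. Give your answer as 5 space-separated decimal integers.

  byte[0]=0xB4 cont=1 payload=0x34=52: acc |= 52<<0 -> acc=52 shift=7
  byte[1]=0xF3 cont=1 payload=0x73=115: acc |= 115<<7 -> acc=14772 shift=14
  byte[2]=0x87 cont=1 payload=0x07=7: acc |= 7<<14 -> acc=129460 shift=21
  byte[3]=0x48 cont=0 payload=0x48=72: acc |= 72<<21 -> acc=151124404 shift=28 [end]
Varint 1: bytes[0:4] = B4 F3 87 48 -> value 151124404 (4 byte(s))
  byte[4]=0xA1 cont=1 payload=0x21=33: acc |= 33<<0 -> acc=33 shift=7
  byte[5]=0x48 cont=0 payload=0x48=72: acc |= 72<<7 -> acc=9249 shift=14 [end]
Varint 2: bytes[4:6] = A1 48 -> value 9249 (2 byte(s))
  byte[6]=0x82 cont=1 payload=0x02=2: acc |= 2<<0 -> acc=2 shift=7
  byte[7]=0x05 cont=0 payload=0x05=5: acc |= 5<<7 -> acc=642 shift=14 [end]
Varint 3: bytes[6:8] = 82 05 -> value 642 (2 byte(s))
  byte[8]=0x8E cont=1 payload=0x0E=14: acc |= 14<<0 -> acc=14 shift=7
  byte[9]=0xD5 cont=1 payload=0x55=85: acc |= 85<<7 -> acc=10894 shift=14
  byte[10]=0x5F cont=0 payload=0x5F=95: acc |= 95<<14 -> acc=1567374 shift=21 [end]
Varint 4: bytes[8:11] = 8E D5 5F -> value 1567374 (3 byte(s))
  byte[11]=0x0C cont=0 payload=0x0C=12: acc |= 12<<0 -> acc=12 shift=7 [end]
Varint 5: bytes[11:12] = 0C -> value 12 (1 byte(s))

Answer: 151124404 9249 642 1567374 12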